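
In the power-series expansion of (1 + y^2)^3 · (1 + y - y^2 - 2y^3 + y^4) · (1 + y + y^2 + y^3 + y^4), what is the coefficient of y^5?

(1 + y^2)^3 has coefficients 1,0,3,0,3,0 for degrees 0…5.
(1 + y - y^2 - 2y^3 + y^4) has coefficients 1,1,-1,-2,1,0 for degrees 0…5.
Finally multiplying by (1 + y + y^2 + y^3 + y^4), the product of all factors after the first has coefficients 1,2,1,-1,0,-1 for degrees 0…5.
[y^5] = 1·(-1) + 3·(-1) + 3·2 = 2.

2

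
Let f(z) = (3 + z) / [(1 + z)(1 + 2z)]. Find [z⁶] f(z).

318

The denominator gives the recurrence a_n = −3a_(n−1) − 2a_(n−2) for n ≥ 3; the numerator fixes a_0 = 3, a_1 = -8, a_2 = 18.
Iterating: 3, -8, 18, -38, 78, -158, 318, so a_6 = 318.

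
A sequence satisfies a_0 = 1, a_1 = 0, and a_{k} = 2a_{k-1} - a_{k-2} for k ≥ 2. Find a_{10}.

-9

The ordinary generating function has denominator 1 - 2q + q^2.
Iterating the recurrence: a_0,…,a_{10} = 1, 0, -1, -2, -3, -4, -5, -6, -7, -8, -9.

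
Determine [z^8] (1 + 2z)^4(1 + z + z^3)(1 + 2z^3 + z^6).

(1 + 2z)^4 has coefficients 1,8,24,32,16 for degrees 0…4.
(1 + z + z^3) has coefficients 1,1,0,1,0,0,0,0,0 for degrees 0…8.
Finally multiplying by (1 + 2z^3 + z^6), the product of all factors after the first has coefficients 1,1,0,3,2,0,3,1,0 for degrees 0…8.
[z^8] = 1·0 + 8·1 + 24·3 + 32·0 + 16·2 = 112.

112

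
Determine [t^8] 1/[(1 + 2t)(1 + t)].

Partial fractions give a closed form: a_n = (2)·(-2)^n + (-1)·(-1)^n.
At n = 8: a_8 = 511.

511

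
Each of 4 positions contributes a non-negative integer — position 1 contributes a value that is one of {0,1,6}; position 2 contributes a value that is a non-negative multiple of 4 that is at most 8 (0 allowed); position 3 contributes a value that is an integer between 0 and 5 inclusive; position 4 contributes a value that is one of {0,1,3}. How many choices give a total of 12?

The generating function for the choices is (1 + q + q^6)·(1 + q^4 + q^8)·(1 + q + q^2 + q^3 + q^4 + q^5)·(1 + q + q^3); the count is [q^12].
(1 + q + q^6) has coefficients 1,1,0,0,0,0,1 for degrees 0…6.
(1 + q^4 + q^8) has coefficients 1,0,0,0,1,0,0,0,1,0,0,0,0 for degrees 0…12.
Multiplying by (1 + q + q^2 + q^3 + q^4 + q^5) gives running coefficients 1,1,1,1,2,2,1,1,2,2,1,1,1 for degrees 0…12.
Finally multiplying by (1 + q + q^3), the product of all factors after the first has coefficients 1,2,2,3,4,5,4,4,5,5,4,4,4 for degrees 0…12.
[q^12] = 1·4 + 1·4 + 1·4 = 12.

12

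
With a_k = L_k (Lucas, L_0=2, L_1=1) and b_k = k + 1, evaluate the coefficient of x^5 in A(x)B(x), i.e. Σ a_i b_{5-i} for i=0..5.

The convolution is the t^5 coefficient of A(t)B(t).
Σ = 2·6 + 1·5 + 3·4 + 4·3 + 7·2 + 11·1 = 66.

66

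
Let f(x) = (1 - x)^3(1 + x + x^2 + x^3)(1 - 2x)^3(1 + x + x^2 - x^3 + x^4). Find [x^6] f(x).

(1 - x)^3 has coefficients 1,-3,3,-1 for degrees 0…3.
(1 + x + x^2 + x^3) has coefficients 1,1,1,1,0,0,0 for degrees 0…6.
Multiplying by (1 - 2x)^3 gives running coefficients 1,-5,7,-1,-2,4,-8 for degrees 0…6.
Finally multiplying by (1 + x + x^2 - x^3 + x^4), the product of all factors after the first has coefficients 1,-4,3,0,10,-11,2 for degrees 0…6.
[x^6] = 1·2 − 3·(-11) + 3·10 − 1·0 = 65.

65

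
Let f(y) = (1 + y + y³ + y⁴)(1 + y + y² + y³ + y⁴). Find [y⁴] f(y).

(1 + y + y³ + y⁴) has coefficients 1,1,0,1,1 for degrees 0…4.
(1 + y + y² + y³ + y⁴) has coefficients 1,1,1,1,1 for degrees 0…4.
[y⁴] = 1·1 + 1·1 + 1·1 + 1·1 = 4.

4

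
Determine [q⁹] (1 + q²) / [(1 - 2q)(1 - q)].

1278

The denominator gives the recurrence a_n = 3a_(n−1) − 2a_(n−2) for n ≥ 3; the numerator fixes a_0 = 1, a_1 = 3, a_2 = 8.
Iterating: 1, 3, 8, 18, 38, 78, 158, 318, 638, 1278, so a_9 = 1278.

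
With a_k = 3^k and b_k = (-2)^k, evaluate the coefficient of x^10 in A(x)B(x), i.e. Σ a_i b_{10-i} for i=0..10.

Write out a_i and b_{10-i} for i = 0,…,10 and sum the products.
Σ = 1·1024 + 3·(-512) + 9·256 + 27·(-128) + 81·64 + 243·(-32) + 729·16 + 2187·(-8) + 6561·4 + 19683·(-2) + 59049·1 = 35839.

35839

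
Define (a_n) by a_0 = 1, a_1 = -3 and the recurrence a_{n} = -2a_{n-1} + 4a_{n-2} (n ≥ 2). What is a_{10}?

The ordinary generating function has denominator 1 + 2t - 4t^2.
Iterating the recurrence: a_0,…,a_{10} = 1, -3, 10, -32, 104, -336, 1088, -3520, 11392, -36864, 119296.

119296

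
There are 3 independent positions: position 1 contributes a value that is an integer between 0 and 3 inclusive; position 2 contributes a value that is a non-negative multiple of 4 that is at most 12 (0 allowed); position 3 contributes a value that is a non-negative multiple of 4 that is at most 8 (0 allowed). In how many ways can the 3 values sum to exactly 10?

The generating function for the choices is (1 + y + y² + y³)·(1 + y⁴ + y⁸ + y¹²)·(1 + y⁴ + y⁸); the count is [y¹⁰].
(1 + y + y² + y³) has coefficients 1,1,1,1 for degrees 0…3.
(1 + y⁴ + y⁸ + y¹²) has coefficients 1,0,0,0,1,0,0,0,1,0,0 for degrees 0…10.
Finally multiplying by (1 + y⁴ + y⁸), the product of all factors after the first has coefficients 1,0,0,0,2,0,0,0,3,0,0 for degrees 0…10.
[y¹⁰] = 1·0 + 1·0 + 1·3 + 1·0 = 3.

3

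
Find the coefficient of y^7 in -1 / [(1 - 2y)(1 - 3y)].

-6305

Partial fractions give a closed form: a_n = (2)·2^n + (-3)·3^n.
At n = 7: a_7 = -6305.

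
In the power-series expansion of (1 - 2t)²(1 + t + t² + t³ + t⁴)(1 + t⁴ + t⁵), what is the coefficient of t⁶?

2

(1 - 2t)² has coefficients 1,-4,4 for degrees 0…2.
(1 + t + t² + t³ + t⁴) has coefficients 1,1,1,1,1,0,0 for degrees 0…6.
Finally multiplying by (1 + t⁴ + t⁵), the product of all factors after the first has coefficients 1,1,1,1,2,2,2 for degrees 0…6.
[t⁶] = 1·2 − 4·2 + 4·2 = 2.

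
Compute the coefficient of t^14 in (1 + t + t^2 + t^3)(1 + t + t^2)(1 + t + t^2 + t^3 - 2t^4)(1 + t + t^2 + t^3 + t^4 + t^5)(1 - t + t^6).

19

(1 + t + t^2 + t^3) has coefficients 1,1,1,1 for degrees 0…3.
(1 + t + t^2) has coefficients 1,1,1,0,0,0,0,0,0,0,0,0,0,0,0 for degrees 0…14.
Multiplying by (1 + t + t^2 + t^3 - 2t^4) gives running coefficients 1,2,3,3,0,-1,-2,0,0,0,0,0,0,0,0 for degrees 0…14.
Multiplying by (1 + t + t^2 + t^3 + t^4 + t^5) gives running coefficients 1,3,6,9,9,8,5,3,0,-3,-3,-2,0,0,0 for degrees 0…14.
Finally multiplying by (1 - t + t^6), the product of all factors after the first has coefficients 1,2,3,3,0,-1,-2,1,3,6,9,9,7,3,0 for degrees 0…14.
[t^14] = 1·0 + 1·3 + 1·7 + 1·9 = 19.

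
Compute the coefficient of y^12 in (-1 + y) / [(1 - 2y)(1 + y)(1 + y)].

The denominator gives the recurrence a_n = 3a_(n−2) + 2a_(n−3) for n ≥ 3; the numerator fixes a_0 = -1, a_1 = 1, a_2 = -3.
Iterating: -1, 1, -3, 1, -7, -3, -19, -23, -63, -107, -235, -447, -919, so a_12 = -919.

-919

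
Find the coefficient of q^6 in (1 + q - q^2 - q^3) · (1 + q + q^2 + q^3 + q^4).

(1 + q - q^2 - q^3) has coefficients 1,1,-1,-1 for degrees 0…3.
(1 + q + q^2 + q^3 + q^4) has coefficients 1,1,1,1,1,0,0 for degrees 0…6.
[q^6] = 1·0 + 1·0 − 1·1 − 1·1 = -2.

-2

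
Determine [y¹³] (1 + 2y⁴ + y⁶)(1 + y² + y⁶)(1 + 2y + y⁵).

3

(1 + 2y⁴ + y⁶) has coefficients 1,0,0,0,2,0,1 for degrees 0…6.
(1 + y² + y⁶) has coefficients 1,0,1,0,0,0,1,0,0,0,0,0,0,0 for degrees 0…13.
Finally multiplying by (1 + 2y + y⁵), the product of all factors after the first has coefficients 1,2,1,2,0,1,1,3,0,0,0,1,0,0 for degrees 0…13.
[y¹³] = 1·0 + 2·0 + 1·3 = 3.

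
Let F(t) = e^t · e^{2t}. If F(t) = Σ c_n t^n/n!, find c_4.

The EGF product rule gives c_4 = Σ_{k_1+k_2=4} C(4; k_1,k_2) · ∏ g_i(k_i), where e^t gives (1)^k; e^{2t} gives (2)^k.
g_1(k) for k = 0…4: 1, 1, 1, 1, 1.
g_2(k) for k = 0…4: 1, 2, 4, 8, 16.
c_4 = Σ_k C(4,k)·g_1(k)·g_2(4−k) = 1·1·16 + 4·1·8 + 6·1·4 + 4·1·2 + 1·1·1 = 16 + 32 + 24 + 8 + 1 = 81.

81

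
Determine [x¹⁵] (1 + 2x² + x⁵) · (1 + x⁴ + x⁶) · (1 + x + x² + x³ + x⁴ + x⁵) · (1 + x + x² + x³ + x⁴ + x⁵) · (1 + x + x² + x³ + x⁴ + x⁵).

(1 + 2x² + x⁵) has coefficients 1,0,2,0,0,1 for degrees 0…5.
(1 + x⁴ + x⁶) has coefficients 1,0,0,0,1,0,1,0,0,0,0,0,0,0,0,0 for degrees 0…15.
Multiplying by (1 + x + x² + x³ + x⁴ + x⁵) gives running coefficients 1,1,1,1,2,2,2,2,2,2,1,1,0,0,0,0 for degrees 0…15.
Multiplying by (1 + x + x² + x³ + x⁴ + x⁵) gives running coefficients 1,2,3,4,6,8,9,10,11,12,11,10,8,6,4,2 for degrees 0…15.
Finally multiplying by (1 + x + x² + x³ + x⁴ + x⁵), the product of all factors after the first has coefficients 1,3,6,10,16,24,32,40,48,56,61,63,62,58,51,41 for degrees 0…15.
[x¹⁵] = 1·41 + 2·58 + 1·61 = 218.

218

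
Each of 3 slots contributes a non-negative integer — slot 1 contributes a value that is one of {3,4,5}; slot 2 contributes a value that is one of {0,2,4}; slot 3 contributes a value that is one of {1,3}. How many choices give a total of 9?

The generating function for the choices is (t³ + t⁴ + t⁵)·(1 + t² + t⁴)·(t + t³); the count is [t⁹].
(t³ + t⁴ + t⁵) has coefficients 0,0,0,1,1,1 for degrees 0…5.
(1 + t² + t⁴) has coefficients 1,0,1,0,1,0,0,0,0,0 for degrees 0…9.
Finally multiplying by (t + t³), the product of all factors after the first has coefficients 0,1,0,2,0,2,0,1,0,0 for degrees 0…9.
[t⁹] = 1·0 + 1·2 + 1·0 = 2.

2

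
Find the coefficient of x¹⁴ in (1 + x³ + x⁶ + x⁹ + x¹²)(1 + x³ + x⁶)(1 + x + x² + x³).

3

(1 + x³ + x⁶ + x⁹ + x¹²) has coefficients 1,0,0,1,0,0,1,0,0,1,0,0,1 for degrees 0…12.
(1 + x³ + x⁶) has coefficients 1,0,0,1,0,0,1,0,0,0,0,0,0,0,0 for degrees 0…14.
Finally multiplying by (1 + x + x² + x³), the product of all factors after the first has coefficients 1,1,1,2,1,1,2,1,1,1,0,0,0,0,0 for degrees 0…14.
[x¹⁴] = 1·0 + 1·0 + 1·1 + 1·1 + 1·1 = 3.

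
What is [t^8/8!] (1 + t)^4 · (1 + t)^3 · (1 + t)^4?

6652800

The EGF product rule gives c_8 = Σ_{k_1+k_2+k_3=8} C(8; k_1,k_2,k_3) · ∏ g_i(k_i), where (1+t)^4 gives the falling factorial (4)_k; (1+t)^3 gives the falling factorial (3)_k; (1+t)^4 gives the falling factorial (4)_k.
g_1(k) for k = 0…8: 1, 4, 12, 24, 24, 0, 0, 0, 0.
g_2(k) for k = 0…8: 1, 3, 6, 6, 0, 0, 0, 0, 0.
g_3(k) for k = 0…8: 1, 4, 12, 24, 24, 0, 0, 0, 0.
First combine the last two factors: h(k) = Σ_j C(k,j)·g_2(j)·g_3(k−j) for k = 0…8: 1, 7, 42, 210, 840, 2520, 5040, 5040, 0.
c_8 = Σ_k C(8,k)·g_1(k)·h(8−k) = 8·4·5040 + 28·12·5040 + 56·24·2520 + 70·24·840 = 161280 + 1693440 + 3386880 + 1411200 = 6652800.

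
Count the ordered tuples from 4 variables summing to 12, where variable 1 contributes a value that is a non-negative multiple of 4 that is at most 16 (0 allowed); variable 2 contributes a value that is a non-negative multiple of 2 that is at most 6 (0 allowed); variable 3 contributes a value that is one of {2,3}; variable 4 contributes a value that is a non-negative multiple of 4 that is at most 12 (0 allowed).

The generating function for the choices is (1 + q^4 + q^8 + q^12 + q^16)·(1 + q^2 + q^4 + q^6)·(q^2 + q^3)·(1 + q^4 + q^8 + q^12); the count is [q^12].
(1 + q^4 + q^8 + q^12 + q^16) has coefficients 1,0,0,0,1,0,0,0,1,0,0,0,1 for degrees 0…12.
(1 + q^2 + q^4 + q^6) has coefficients 1,0,1,0,1,0,1,0,0,0,0,0,0 for degrees 0…12.
Multiplying by (q^2 + q^3) gives running coefficients 0,0,1,1,1,1,1,1,1,1,0,0,0 for degrees 0…12.
Finally multiplying by (1 + q^4 + q^8 + q^12), the product of all factors after the first has coefficients 0,0,1,1,1,1,2,2,2,2,2,2,2 for degrees 0…12.
[q^12] = 1·2 + 1·2 + 1·1 + 1·0 = 5.

5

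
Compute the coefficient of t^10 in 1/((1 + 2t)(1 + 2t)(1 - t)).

7737

The denominator gives the recurrence a_n = −3a_(n−1) + 4a_(n−3) for n ≥ 3; the numerator fixes a_0 = 1, a_1 = -3, a_2 = 9.
Iterating: 1, -3, 9, -23, 57, -135, 313, -711, 1593, -3527, 7737, so a_10 = 7737.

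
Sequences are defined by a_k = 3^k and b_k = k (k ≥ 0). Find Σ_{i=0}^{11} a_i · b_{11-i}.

132854

This is [x^11] in the product of the two ordinary generating functions.
Σ = 1·11 + 3·10 + 9·9 + 27·8 + 81·7 + 243·6 + 729·5 + 2187·4 + 6561·3 + 19683·2 + 59049·1 + 177147·0 = 132854.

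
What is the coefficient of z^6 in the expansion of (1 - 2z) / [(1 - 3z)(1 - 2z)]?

729

The denominator gives the recurrence a_n = 5a_(n−1) − 6a_(n−2) for n ≥ 2; the numerator fixes a_0 = 1, a_1 = 3.
Iterating: 1, 3, 9, 27, 81, 243, 729, so a_6 = 729.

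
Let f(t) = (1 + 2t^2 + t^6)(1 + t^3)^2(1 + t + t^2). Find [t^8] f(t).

4

(1 + 2t^2 + t^6) has coefficients 1,0,2,0,0,0,1 for degrees 0…6.
(1 + t^3)^2 has coefficients 1,0,0,2,0,0,1,0,0 for degrees 0…8.
Finally multiplying by (1 + t + t^2), the product of all factors after the first has coefficients 1,1,1,2,2,2,1,1,1 for degrees 0…8.
[t^8] = 1·1 + 2·1 + 1·1 = 4.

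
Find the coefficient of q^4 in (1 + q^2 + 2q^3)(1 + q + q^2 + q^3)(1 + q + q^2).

9

(1 + q^2 + 2q^3) has coefficients 1,0,1,2 for degrees 0…3.
(1 + q + q^2 + q^3) has coefficients 1,1,1,1,0 for degrees 0…4.
Finally multiplying by (1 + q + q^2), the product of all factors after the first has coefficients 1,2,3,3,2 for degrees 0…4.
[q^4] = 1·2 + 1·3 + 2·2 = 9.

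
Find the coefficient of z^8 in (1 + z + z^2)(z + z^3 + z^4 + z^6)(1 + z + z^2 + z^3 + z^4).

8

(1 + z + z^2) has coefficients 1,1,1 for degrees 0…2.
(z + z^3 + z^4 + z^6) has coefficients 0,1,0,1,1,0,1,0,0 for degrees 0…8.
Finally multiplying by (1 + z + z^2 + z^3 + z^4), the product of all factors after the first has coefficients 0,1,1,2,3,3,3,3,2 for degrees 0…8.
[z^8] = 1·2 + 1·3 + 1·3 = 8.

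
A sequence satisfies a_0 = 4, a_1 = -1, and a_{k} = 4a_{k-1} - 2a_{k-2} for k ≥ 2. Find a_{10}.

The ordinary generating function has denominator 1 - 4y + 2y^2.
Iterating the recurrence: a_0,…,a_{10} = 4, -1, -12, -46, -160, -548, -1872, -6392, -21824, -74512, -254400.

-254400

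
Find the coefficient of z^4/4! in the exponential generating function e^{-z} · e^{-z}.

The EGF product rule gives c_4 = Σ_{k_1+k_2=4} C(4; k_1,k_2) · ∏ g_i(k_i), where e^{-z} gives (-1)^k; e^{-z} gives (-1)^k.
g_1(k) for k = 0…4: 1, -1, 1, -1, 1.
g_2(k) for k = 0…4: 1, -1, 1, -1, 1.
c_4 = Σ_k C(4,k)·g_1(k)·g_2(4−k) = 1·1·1 + 4·(-1)·(-1) + 6·1·1 + 4·(-1)·(-1) + 1·1·1 = 1 + 4 + 6 + 4 + 1 = 16.

16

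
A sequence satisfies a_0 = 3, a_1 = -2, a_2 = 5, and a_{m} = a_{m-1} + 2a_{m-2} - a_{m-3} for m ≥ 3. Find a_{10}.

The ordinary generating function has denominator 1 - z - 2z^2 + z^3.
Iterating the recurrence: a_0,…,a_{10} = 3, -2, 5, -2, 10, 1, 23, 15, 60, 67, 172.

172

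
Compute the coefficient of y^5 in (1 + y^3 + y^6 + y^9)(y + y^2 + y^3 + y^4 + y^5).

2

(1 + y^3 + y^6 + y^9) has coefficients 1,0,0,1,0,0 for degrees 0…5.
(y + y^2 + y^3 + y^4 + y^5) has coefficients 0,1,1,1,1,1 for degrees 0…5.
[y^5] = 1·1 + 1·1 = 2.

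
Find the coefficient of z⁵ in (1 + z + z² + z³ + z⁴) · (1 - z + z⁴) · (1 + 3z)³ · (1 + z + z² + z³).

64

(1 + z + z² + z³ + z⁴) has coefficients 1,1,1,1,1 for degrees 0…4.
(1 - z + z⁴) has coefficients 1,-1,0,0,1,0 for degrees 0…5.
Multiplying by (1 + 3z)³ gives running coefficients 1,8,18,0,-26,9 for degrees 0…5.
Finally multiplying by (1 + z + z² + z³), the product of all factors after the first has coefficients 1,9,27,27,0,1 for degrees 0…5.
[z⁵] = 1·1 + 1·0 + 1·27 + 1·27 + 1·9 = 64.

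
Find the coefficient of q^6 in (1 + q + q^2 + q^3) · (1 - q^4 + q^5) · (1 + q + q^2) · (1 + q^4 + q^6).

3

(1 + q + q^2 + q^3) has coefficients 1,1,1,1 for degrees 0…3.
(1 - q^4 + q^5) has coefficients 1,0,0,0,-1,1,0 for degrees 0…6.
Multiplying by (1 + q + q^2) gives running coefficients 1,1,1,0,-1,0,0 for degrees 0…6.
Finally multiplying by (1 + q^4 + q^6), the product of all factors after the first has coefficients 1,1,1,0,0,1,2 for degrees 0…6.
[q^6] = 1·2 + 1·1 + 1·0 + 1·0 = 3.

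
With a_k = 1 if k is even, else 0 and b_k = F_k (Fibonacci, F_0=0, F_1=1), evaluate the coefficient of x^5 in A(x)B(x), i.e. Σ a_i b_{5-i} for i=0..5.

8

Write out a_i and b_{5-i} for i = 0,…,5 and sum the products.
Σ = 1·5 + 0·3 + 1·2 + 0·1 + 1·1 + 0·0 = 8.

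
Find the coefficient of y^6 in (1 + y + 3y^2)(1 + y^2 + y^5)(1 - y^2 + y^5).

-1

(1 + y + 3y^2) has coefficients 1,1,3 for degrees 0…2.
(1 + y^2 + y^5) has coefficients 1,0,1,0,0,1,0 for degrees 0…6.
Finally multiplying by (1 - y^2 + y^5), the product of all factors after the first has coefficients 1,0,0,0,-1,2,0 for degrees 0…6.
[y^6] = 1·0 + 1·2 + 3·(-1) = -1.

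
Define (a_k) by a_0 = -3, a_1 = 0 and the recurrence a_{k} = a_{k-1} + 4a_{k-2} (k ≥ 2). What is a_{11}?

The ordinary generating function has denominator 1 - x - 4x^2.
Iterating the recurrence: a_0,…,a_{11} = -3, 0, -12, -12, -60, -108, -348, -780, -2172, -5292, -13980, -35148.

-35148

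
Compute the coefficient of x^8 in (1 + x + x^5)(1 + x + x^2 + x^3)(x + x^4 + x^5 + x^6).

(1 + x + x^5) has coefficients 1,1,0,0,0,1 for degrees 0…5.
(1 + x + x^2 + x^3) has coefficients 1,1,1,1,0,0,0,0,0 for degrees 0…8.
Finally multiplying by (x + x^4 + x^5 + x^6), the product of all factors after the first has coefficients 0,1,1,1,2,2,3,3,2 for degrees 0…8.
[x^8] = 1·2 + 1·3 + 1·1 = 6.

6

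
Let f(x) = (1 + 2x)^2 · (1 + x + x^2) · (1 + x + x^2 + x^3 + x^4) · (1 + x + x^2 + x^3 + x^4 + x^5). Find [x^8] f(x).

113

(1 + 2x)^2 has coefficients 1,4,4 for degrees 0…2.
(1 + x + x^2) has coefficients 1,1,1,0,0,0,0,0,0 for degrees 0…8.
Multiplying by (1 + x + x^2 + x^3 + x^4) gives running coefficients 1,2,3,3,3,2,1,0,0 for degrees 0…8.
Finally multiplying by (1 + x + x^2 + x^3 + x^4 + x^5), the product of all factors after the first has coefficients 1,3,6,9,12,14,14,12,9 for degrees 0…8.
[x^8] = 1·9 + 4·12 + 4·14 = 113.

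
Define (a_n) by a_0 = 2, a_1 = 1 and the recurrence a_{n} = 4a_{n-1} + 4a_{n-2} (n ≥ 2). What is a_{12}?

75415552

The ordinary generating function has denominator 1 - 4q - 4q^2.
Iterating the recurrence: a_0,…,a_{12} = 2, 1, 12, 52, 256, 1232, 5952, 28736, 138752, 669952, 3234816, 15619072, 75415552.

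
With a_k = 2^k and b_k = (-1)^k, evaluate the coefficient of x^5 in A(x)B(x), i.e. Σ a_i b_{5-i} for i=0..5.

21

The convolution is the t^5 coefficient of A(t)B(t).
Σ = 1·(-1) + 2·1 + 4·(-1) + 8·1 + 16·(-1) + 32·1 = 21.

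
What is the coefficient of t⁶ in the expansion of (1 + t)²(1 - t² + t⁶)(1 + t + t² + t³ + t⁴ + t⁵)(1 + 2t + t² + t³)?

1

(1 + t)² has coefficients 1,2,1 for degrees 0…2.
(1 - t² + t⁶) has coefficients 1,0,-1,0,0,0,1 for degrees 0…6.
Multiplying by (1 + t + t² + t³ + t⁴ + t⁵) gives running coefficients 1,1,0,0,0,0,0 for degrees 0…6.
Finally multiplying by (1 + 2t + t² + t³), the product of all factors after the first has coefficients 1,3,3,2,1,0,0 for degrees 0…6.
[t⁶] = 1·0 + 2·0 + 1·1 = 1.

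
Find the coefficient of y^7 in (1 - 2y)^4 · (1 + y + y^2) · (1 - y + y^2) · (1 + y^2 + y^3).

(1 - 2y)^4 has coefficients 1,-8,24,-32,16 for degrees 0…4.
(1 + y + y^2) has coefficients 1,1,1,0,0,0,0,0 for degrees 0…7.
Multiplying by (1 - y + y^2) gives running coefficients 1,0,1,0,1,0,0,0 for degrees 0…7.
Finally multiplying by (1 + y^2 + y^3), the product of all factors after the first has coefficients 1,0,2,1,2,1,1,1 for degrees 0…7.
[y^7] = 1·1 − 8·1 + 24·1 − 32·2 + 16·1 = -31.

-31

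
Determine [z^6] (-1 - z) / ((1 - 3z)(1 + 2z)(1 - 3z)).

-4175

The denominator gives the recurrence a_n = 4a_(n−1) + 3a_(n−2) − 18a_(n−3) for n ≥ 3; the numerator fixes a_0 = -1, a_1 = -5, a_2 = -23.
Iterating: -1, -5, -23, -89, -335, -1193, -4175, so a_6 = -4175.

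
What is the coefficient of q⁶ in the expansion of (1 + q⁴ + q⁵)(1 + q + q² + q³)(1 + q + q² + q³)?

(1 + q⁴ + q⁵) has coefficients 1,0,0,0,1,1 for degrees 0…5.
(1 + q + q² + q³) has coefficients 1,1,1,1,0,0,0 for degrees 0…6.
Finally multiplying by (1 + q + q² + q³), the product of all factors after the first has coefficients 1,2,3,4,3,2,1 for degrees 0…6.
[q⁶] = 1·1 + 1·3 + 1·2 = 6.

6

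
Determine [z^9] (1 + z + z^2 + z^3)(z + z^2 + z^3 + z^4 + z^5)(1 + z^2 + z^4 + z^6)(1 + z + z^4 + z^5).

33

(1 + z + z^2 + z^3) has coefficients 1,1,1,1 for degrees 0…3.
(z + z^2 + z^3 + z^4 + z^5) has coefficients 0,1,1,1,1,1,0,0,0,0 for degrees 0…9.
Multiplying by (1 + z^2 + z^4 + z^6) gives running coefficients 0,1,1,2,2,3,2,3,2,2 for degrees 0…9.
Finally multiplying by (1 + z + z^4 + z^5), the product of all factors after the first has coefficients 0,1,2,3,4,6,7,8,9,9 for degrees 0…9.
[z^9] = 1·9 + 1·9 + 1·8 + 1·7 = 33.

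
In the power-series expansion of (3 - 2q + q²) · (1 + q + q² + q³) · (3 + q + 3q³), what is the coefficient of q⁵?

8

(3 - 2q + q²) has coefficients 3,-2,1 for degrees 0…2.
(1 + q + q² + q³) has coefficients 1,1,1,1,0,0 for degrees 0…5.
Finally multiplying by (3 + q + 3q³), the product of all factors after the first has coefficients 3,4,4,7,4,3 for degrees 0…5.
[q⁵] = 3·3 − 2·4 + 1·7 = 8.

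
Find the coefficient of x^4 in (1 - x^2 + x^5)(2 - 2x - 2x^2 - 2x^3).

(1 - x^2 + x^5) has coefficients 1,0,-1,0,0 for degrees 0…4.
(2 - 2x - 2x^2 - 2x^3) has coefficients 2,-2,-2,-2,0 for degrees 0…4.
[x^4] = 1·0 − 1·(-2) = 2.

2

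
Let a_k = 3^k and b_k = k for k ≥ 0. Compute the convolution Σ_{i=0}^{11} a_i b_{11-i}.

132854

The convolution is the x^11 coefficient of A(x)B(x).
Σ = 1·11 + 3·10 + 9·9 + 27·8 + 81·7 + 243·6 + 729·5 + 2187·4 + 6561·3 + 19683·2 + 59049·1 + 177147·0 = 132854.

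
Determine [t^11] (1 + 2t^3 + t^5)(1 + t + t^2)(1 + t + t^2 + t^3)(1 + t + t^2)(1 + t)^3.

(1 + 2t^3 + t^5) has coefficients 1,0,0,2,0,1 for degrees 0…5.
(1 + t + t^2) has coefficients 1,1,1,0,0,0,0,0,0,0,0,0 for degrees 0…11.
Multiplying by (1 + t + t^2 + t^3) gives running coefficients 1,2,3,3,2,1,0,0,0,0,0,0 for degrees 0…11.
Multiplying by (1 + t + t^2) gives running coefficients 1,3,6,8,8,6,3,1,0,0,0,0 for degrees 0…11.
Finally multiplying by (1 + t)^3, the product of all factors after the first has coefficients 1,6,18,36,53,60,53,36,18,6,1,0 for degrees 0…11.
[t^11] = 1·0 + 2·18 + 1·53 = 89.

89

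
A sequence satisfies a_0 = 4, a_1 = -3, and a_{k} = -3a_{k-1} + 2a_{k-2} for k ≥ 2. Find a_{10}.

The ordinary generating function has denominator 1 + 3q - 2q^2.
Iterating the recurrence: a_0,…,a_{10} = 4, -3, 17, -57, 205, -729, 2597, -9249, 32941, -117321, 417845.

417845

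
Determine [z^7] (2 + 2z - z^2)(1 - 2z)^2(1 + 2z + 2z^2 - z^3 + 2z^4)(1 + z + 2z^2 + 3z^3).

100

(2 + 2z - z^2) has coefficients 2,2,-1 for degrees 0…2.
(1 - 2z)^2 has coefficients 1,-4,4,0,0,0,0,0 for degrees 0…7.
Multiplying by (1 + 2z + 2z^2 - z^3 + 2z^4) gives running coefficients 1,-2,-2,-1,14,-12,8,0 for degrees 0…7.
Finally multiplying by (1 + z + 2z^2 + 3z^3), the product of all factors after the first has coefficients 1,-1,-2,-4,3,-6,21,26 for degrees 0…7.
[z^7] = 2·26 + 2·21 − 1·(-6) = 100.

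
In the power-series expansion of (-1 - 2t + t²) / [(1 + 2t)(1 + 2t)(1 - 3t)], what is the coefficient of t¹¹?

-100554

The denominator gives the recurrence a_n = −a_(n−1) + 8a_(n−2) + 12a_(n−3) for n ≥ 3; the numerator fixes a_0 = -1, a_1 = -1, a_2 = -6.
Iterating: -1, -1, -6, -14, -46, -138, -398, -1258, -3582, -11258, -32494, -100554, so a_11 = -100554.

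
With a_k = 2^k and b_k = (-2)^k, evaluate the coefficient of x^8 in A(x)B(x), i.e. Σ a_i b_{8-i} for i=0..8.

256

The convolution is the x^8 coefficient of A(x)B(x).
Σ = 1·256 + 2·(-128) + 4·64 + 8·(-32) + 16·16 + 32·(-8) + 64·4 + 128·(-2) + 256·1 = 256.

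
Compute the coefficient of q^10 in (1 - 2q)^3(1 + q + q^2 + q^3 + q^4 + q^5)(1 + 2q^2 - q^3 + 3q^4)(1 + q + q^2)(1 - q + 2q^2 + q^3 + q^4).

(1 - 2q)^3 has coefficients 1,-6,12,-8 for degrees 0…3.
(1 + q + q^2 + q^3 + q^4 + q^5) has coefficients 1,1,1,1,1,1,0,0,0,0,0 for degrees 0…10.
Multiplying by (1 + 2q^2 - q^3 + 3q^4) gives running coefficients 1,1,3,2,5,5,4,4,2,3,0 for degrees 0…10.
Multiplying by (1 + q + q^2) gives running coefficients 1,2,5,6,10,12,14,13,10,9,5 for degrees 0…10.
Finally multiplying by (1 - q + 2q^2 + q^3 + q^4), the product of all factors after the first has coefficients 1,1,5,6,17,21,33,39,47,51,43 for degrees 0…10.
[q^10] = 1·43 − 6·51 + 12·47 − 8·39 = -11.

-11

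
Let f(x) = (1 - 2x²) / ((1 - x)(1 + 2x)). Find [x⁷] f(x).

The denominator gives the recurrence a_n = −a_(n−1) + 2a_(n−2) for n ≥ 3; the numerator fixes a_0 = 1, a_1 = -1, a_2 = 1.
Iterating: 1, -1, 1, -3, 5, -11, 21, -43, so a_7 = -43.

-43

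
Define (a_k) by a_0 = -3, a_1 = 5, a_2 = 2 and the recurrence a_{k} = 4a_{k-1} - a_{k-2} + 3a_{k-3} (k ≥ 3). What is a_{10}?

The ordinary generating function has denominator 1 - 4z + z^2 - 3z^3.
Iterating the recurrence: a_0,…,a_{10} = -3, 5, 2, -6, -11, -32, -135, -541, -2125, -8364, -32954.

-32954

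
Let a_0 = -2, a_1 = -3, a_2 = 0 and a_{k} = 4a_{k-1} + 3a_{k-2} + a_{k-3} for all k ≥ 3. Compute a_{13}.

-51380102

The ordinary generating function has denominator 1 - 4z - 3z^2 - z^3.
Iterating the recurrence: a_0,…,a_{13} = -2, -3, 0, -11, -47, -221, -1036, -4854, -22745, -106578, -499401, -2340083, -10965113, -51380102.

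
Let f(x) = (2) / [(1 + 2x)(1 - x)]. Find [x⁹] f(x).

Partial fractions give a closed form: a_n = (4/3)·(-2)^n + (2/3)·1^n.
At n = 9: a_9 = -682.

-682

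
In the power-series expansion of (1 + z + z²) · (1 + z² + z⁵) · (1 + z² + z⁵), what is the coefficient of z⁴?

(1 + z + z²) has coefficients 1,1,1 for degrees 0…2.
(1 + z² + z⁵) has coefficients 1,0,1,0,0 for degrees 0…4.
Finally multiplying by (1 + z² + z⁵), the product of all factors after the first has coefficients 1,0,2,0,1 for degrees 0…4.
[z⁴] = 1·1 + 1·0 + 1·2 = 3.

3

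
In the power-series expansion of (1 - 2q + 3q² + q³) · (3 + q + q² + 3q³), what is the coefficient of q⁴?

-2

(1 - 2q + 3q² + q³) has coefficients 1,-2,3,1 for degrees 0…3.
(3 + q + q² + 3q³) has coefficients 3,1,1,3,0 for degrees 0…4.
[q⁴] = 1·0 − 2·3 + 3·1 + 1·1 = -2.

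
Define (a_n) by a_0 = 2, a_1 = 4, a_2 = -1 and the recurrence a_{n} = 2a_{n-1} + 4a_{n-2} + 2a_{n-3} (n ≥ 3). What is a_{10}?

63728

The ordinary generating function has denominator 1 - 2z - 4z^2 - 2z^3.
Iterating the recurrence: a_0,…,a_{10} = 2, 4, -1, 18, 40, 150, 496, 1672, 5628, 18936, 63728.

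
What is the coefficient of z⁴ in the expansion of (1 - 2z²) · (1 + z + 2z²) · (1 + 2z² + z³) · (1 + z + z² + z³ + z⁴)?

2

(1 - 2z²) has coefficients 1,0,-2 for degrees 0…2.
(1 + z + 2z²) has coefficients 1,1,2,0,0 for degrees 0…4.
Multiplying by (1 + 2z² + z³) gives running coefficients 1,1,4,3,5 for degrees 0…4.
Finally multiplying by (1 + z + z² + z³ + z⁴), the product of all factors after the first has coefficients 1,2,6,9,14 for degrees 0…4.
[z⁴] = 1·14 − 2·6 = 2.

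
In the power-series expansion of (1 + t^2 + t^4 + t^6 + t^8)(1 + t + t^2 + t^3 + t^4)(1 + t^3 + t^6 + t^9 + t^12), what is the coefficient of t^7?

(1 + t^2 + t^4 + t^6 + t^8) has coefficients 1,0,1,0,1,0,1,0 for degrees 0…7.
(1 + t + t^2 + t^3 + t^4) has coefficients 1,1,1,1,1,0,0,0 for degrees 0…7.
Finally multiplying by (1 + t^3 + t^6 + t^9 + t^12), the product of all factors after the first has coefficients 1,1,1,2,2,1,2,2 for degrees 0…7.
[t^7] = 1·2 + 1·1 + 1·2 + 1·1 = 6.

6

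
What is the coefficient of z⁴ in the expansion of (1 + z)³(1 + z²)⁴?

18

(1 + z)³ has coefficients 1,3,3,1 for degrees 0…3.
(1 + z²)⁴ has coefficients 1,0,4,0,6 for degrees 0…4.
[z⁴] = 1·6 + 3·0 + 3·4 + 1·0 = 18.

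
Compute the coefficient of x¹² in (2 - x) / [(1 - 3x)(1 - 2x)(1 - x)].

3961232

Partial fractions give a closed form: a_n = (15/2)·3^n + (-6)·2^n + (1/2)·1^n.
At n = 12: a_12 = 3961232.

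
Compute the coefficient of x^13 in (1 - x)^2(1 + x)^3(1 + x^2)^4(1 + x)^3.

(1 - x)^2 has coefficients 1,-2,1 for degrees 0…2.
(1 + x)^3 has coefficients 1,3,3,1,0,0,0,0,0,0,0,0,0,0 for degrees 0…13.
Multiplying by (1 + x^2)^4 gives running coefficients 1,3,7,13,18,22,22,18,13,7,3,1,0,0 for degrees 0…13.
Finally multiplying by (1 + x)^3, the product of all factors after the first has coefficients 1,6,19,44,81,122,155,168,155,122,81,44,19,6 for degrees 0…13.
[x^13] = 1·6 − 2·19 + 1·44 = 12.

12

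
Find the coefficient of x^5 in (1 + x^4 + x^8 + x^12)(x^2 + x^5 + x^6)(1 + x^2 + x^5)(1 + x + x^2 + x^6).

(1 + x^4 + x^8 + x^12) has coefficients 1,0,0,0,1,0 for degrees 0…5.
(x^2 + x^5 + x^6) has coefficients 0,0,1,0,0,1 for degrees 0…5.
Multiplying by (1 + x^2 + x^5) gives running coefficients 0,0,1,0,1,1 for degrees 0…5.
Finally multiplying by (1 + x + x^2 + x^6), the product of all factors after the first has coefficients 0,0,1,1,2,2 for degrees 0…5.
[x^5] = 1·2 + 1·0 = 2.

2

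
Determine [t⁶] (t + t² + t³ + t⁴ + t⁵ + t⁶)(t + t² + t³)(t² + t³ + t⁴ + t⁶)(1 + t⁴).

6

(t + t² + t³ + t⁴ + t⁵ + t⁶) has coefficients 0,1,1,1,1,1,1 for degrees 0…6.
(t + t² + t³) has coefficients 0,1,1,1,0,0,0 for degrees 0…6.
Multiplying by (t² + t³ + t⁴ + t⁶) gives running coefficients 0,0,0,1,2,3,2 for degrees 0…6.
Finally multiplying by (1 + t⁴), the product of all factors after the first has coefficients 0,0,0,1,2,3,2 for degrees 0…6.
[t⁶] = 1·3 + 1·2 + 1·1 + 1·0 + 1·0 + 1·0 = 6.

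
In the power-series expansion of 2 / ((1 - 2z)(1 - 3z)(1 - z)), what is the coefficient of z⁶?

6050

Partial fractions give a closed form: a_n = (-8)·2^n + (9)·3^n + (1)·1^n.
At n = 6: a_6 = 6050.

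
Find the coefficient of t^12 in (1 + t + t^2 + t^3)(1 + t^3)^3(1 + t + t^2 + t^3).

7

(1 + t + t^2 + t^3) has coefficients 1,1,1,1 for degrees 0…3.
(1 + t^3)^3 has coefficients 1,0,0,3,0,0,3,0,0,1,0,0,0 for degrees 0…12.
Finally multiplying by (1 + t + t^2 + t^3), the product of all factors after the first has coefficients 1,1,1,4,3,3,6,3,3,4,1,1,1 for degrees 0…12.
[t^12] = 1·1 + 1·1 + 1·1 + 1·4 = 7.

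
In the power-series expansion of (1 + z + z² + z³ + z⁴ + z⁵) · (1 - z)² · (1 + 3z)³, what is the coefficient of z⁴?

-27

(1 + z + z² + z³ + z⁴ + z⁵) has coefficients 1,1,1,1,1 for degrees 0…4.
(1 - z)² has coefficients 1,-2,1,0,0 for degrees 0…4.
Finally multiplying by (1 + 3z)³, the product of all factors after the first has coefficients 1,7,10,-18,-27 for degrees 0…4.
[z⁴] = 1·(-27) + 1·(-18) + 1·10 + 1·7 + 1·1 = -27.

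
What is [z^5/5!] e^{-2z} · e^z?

The EGF product rule gives c_5 = Σ_{k_1+k_2=5} C(5; k_1,k_2) · ∏ g_i(k_i), where e^{-2z} gives (-2)^k; e^z gives (1)^k.
g_1(k) for k = 0…5: 1, -2, 4, -8, 16, -32.
g_2(k) for k = 0…5: 1, 1, 1, 1, 1, 1.
c_5 = Σ_k C(5,k)·g_1(k)·g_2(5−k) = 1·1·1 + 5·(-2)·1 + 10·4·1 + 10·(-8)·1 + 5·16·1 + 1·(-32)·1 = 1 − 10 + 40 − 80 + 80 − 32 = -1.

-1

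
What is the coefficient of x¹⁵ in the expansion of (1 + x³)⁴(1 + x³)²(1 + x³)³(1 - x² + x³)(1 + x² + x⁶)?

(1 + x³)⁴ has coefficients 1,0,0,4,0,0,6,0,0,4,0,0,1 for degrees 0…12.
(1 + x³)² has coefficients 1,0,0,2,0,0,1,0,0,0,0,0,0,0,0,0 for degrees 0…15.
Multiplying by (1 + x³)³ gives running coefficients 1,0,0,5,0,0,10,0,0,10,0,0,5,0,0,1 for degrees 0…15.
Multiplying by (1 - x² + x³) gives running coefficients 1,0,-1,6,0,-5,15,0,-10,20,0,-10,15,0,-5,6 for degrees 0…15.
Finally multiplying by (1 + x² + x⁶), the product of all factors after the first has coefficients 1,0,0,6,-1,1,16,-5,4,26,-10,5,30,-10,0,26 for degrees 0…15.
[x¹⁵] = 1·26 + 4·30 + 6·26 + 4·16 + 1·6 = 372.

372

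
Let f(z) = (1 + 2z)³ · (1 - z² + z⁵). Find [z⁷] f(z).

12

(1 + 2z)³ has coefficients 1,6,12,8 for degrees 0…3.
(1 - z² + z⁵) has coefficients 1,0,-1,0,0,1,0,0 for degrees 0…7.
[z⁷] = 1·0 + 6·0 + 12·1 + 8·0 = 12.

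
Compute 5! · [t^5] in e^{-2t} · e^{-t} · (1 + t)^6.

207

The EGF product rule gives c_5 = Σ_{k_1+k_2+k_3=5} C(5; k_1,k_2,k_3) · ∏ g_i(k_i), where e^{-2t} gives (-2)^k; e^{-t} gives (-1)^k; (1+t)^6 gives the falling factorial (6)_k.
g_1(k) for k = 0…5: 1, -2, 4, -8, 16, -32.
g_2(k) for k = 0…5: 1, -1, 1, -1, 1, -1.
g_3(k) for k = 0…5: 1, 6, 30, 120, 360, 720.
First combine the last two factors: h(k) = Σ_j C(k,j)·g_2(j)·g_3(k−j) for k = 0…5: 1, 5, 19, 47, 37, -151.
c_5 = Σ_k C(5,k)·g_1(k)·h(5−k) = 1·1·(-151) + 5·(-2)·37 + 10·4·47 + 10·(-8)·19 + 5·16·5 + 1·(-32)·1 = −151 − 370 + 1880 − 1520 + 400 − 32 = 207.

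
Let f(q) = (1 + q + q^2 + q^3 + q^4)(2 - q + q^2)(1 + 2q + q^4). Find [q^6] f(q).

(1 + q + q^2 + q^3 + q^4) has coefficients 1,1,1,1,1 for degrees 0…4.
(2 - q + q^2) has coefficients 2,-1,1,0,0,0,0 for degrees 0…6.
Finally multiplying by (1 + 2q + q^4), the product of all factors after the first has coefficients 2,3,-1,2,2,-1,1 for degrees 0…6.
[q^6] = 1·1 + 1·(-1) + 1·2 + 1·2 + 1·(-1) = 3.

3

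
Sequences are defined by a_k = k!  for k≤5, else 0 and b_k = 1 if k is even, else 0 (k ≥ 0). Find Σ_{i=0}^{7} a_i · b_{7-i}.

127

Write out a_i and b_{7-i} for i = 0,…,7 and sum the products.
Σ = 1·0 + 1·1 + 2·0 + 6·1 + 24·0 + 120·1 + 0·0 + 0·1 = 127.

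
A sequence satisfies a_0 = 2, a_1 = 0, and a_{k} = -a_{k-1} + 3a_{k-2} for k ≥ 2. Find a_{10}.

3048

The ordinary generating function has denominator 1 + q - 3q^2.
Iterating the recurrence: a_0,…,a_{10} = 2, 0, 6, -6, 24, -42, 114, -240, 582, -1302, 3048.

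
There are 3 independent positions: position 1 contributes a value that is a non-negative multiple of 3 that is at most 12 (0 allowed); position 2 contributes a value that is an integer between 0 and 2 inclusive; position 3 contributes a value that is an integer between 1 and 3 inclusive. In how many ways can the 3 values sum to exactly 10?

The generating function for the choices is (1 + x^3 + x^6 + x^9 + x^12)·(1 + x + x^2)·(x + x^2 + x^3); the count is [x^10].
(1 + x^3 + x^6 + x^9 + x^12) has coefficients 1,0,0,1,0,0,1,0,0,1,0 for degrees 0…10.
(1 + x + x^2) has coefficients 1,1,1,0,0,0,0,0,0,0,0 for degrees 0…10.
Finally multiplying by (x + x^2 + x^3), the product of all factors after the first has coefficients 0,1,2,3,2,1,0,0,0,0,0 for degrees 0…10.
[x^10] = 1·0 + 1·0 + 1·2 + 1·1 = 3.

3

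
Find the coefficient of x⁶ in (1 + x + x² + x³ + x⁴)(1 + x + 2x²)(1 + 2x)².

30

(1 + x + x² + x³ + x⁴) has coefficients 1,1,1,1,1 for degrees 0…4.
(1 + x + 2x²) has coefficients 1,1,2,0,0,0,0 for degrees 0…6.
Finally multiplying by (1 + 2x)², the product of all factors after the first has coefficients 1,5,10,12,8,0,0 for degrees 0…6.
[x⁶] = 1·0 + 1·0 + 1·8 + 1·12 + 1·10 = 30.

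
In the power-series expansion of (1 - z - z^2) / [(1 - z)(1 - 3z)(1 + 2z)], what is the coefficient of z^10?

The denominator gives the recurrence a_n = 2a_(n−1) + 5a_(n−2) − 6a_(n−3) for n ≥ 3; the numerator fixes a_0 = 1, a_1 = 1, a_2 = 6.
Iterating: 1, 1, 6, 11, 46, 111, 386, 1051, 3366, 9671, 29866, so a_10 = 29866.

29866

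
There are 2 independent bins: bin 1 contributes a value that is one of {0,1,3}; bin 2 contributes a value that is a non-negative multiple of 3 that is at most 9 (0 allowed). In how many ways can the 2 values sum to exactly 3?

2

The generating function for the choices is (1 + x + x^3)·(1 + x^3 + x^6 + x^9); the count is [x^3].
(1 + x + x^3) has coefficients 1,1,0,1 for degrees 0…3.
(1 + x^3 + x^6 + x^9) has coefficients 1,0,0,1 for degrees 0…3.
[x^3] = 1·1 + 1·0 + 1·1 = 2.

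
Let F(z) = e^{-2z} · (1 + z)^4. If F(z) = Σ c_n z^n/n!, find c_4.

8

The EGF product rule gives c_4 = Σ_{k_1+k_2=4} C(4; k_1,k_2) · ∏ g_i(k_i), where e^{-2z} gives (-2)^k; (1+z)^4 gives the falling factorial (4)_k.
g_1(k) for k = 0…4: 1, -2, 4, -8, 16.
g_2(k) for k = 0…4: 1, 4, 12, 24, 24.
c_4 = Σ_k C(4,k)·g_1(k)·g_2(4−k) = 1·1·24 + 4·(-2)·24 + 6·4·12 + 4·(-8)·4 + 1·16·1 = 24 − 192 + 288 − 128 + 16 = 8.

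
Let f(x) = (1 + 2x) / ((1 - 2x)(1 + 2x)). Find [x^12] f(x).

4096

Partial fractions give a closed form: a_n = (1)·2^n.
At n = 12: a_12 = 4096.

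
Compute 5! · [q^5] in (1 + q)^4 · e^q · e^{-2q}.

The EGF product rule gives c_5 = Σ_{k_1+k_2+k_3=5} C(5; k_1,k_2,k_3) · ∏ g_i(k_i), where (1+q)^4 gives the falling factorial (4)_k; e^q gives (1)^k; e^{-2q} gives (-2)^k.
g_1(k) for k = 0…5: 1, 4, 12, 24, 24, 0.
g_2(k) for k = 0…5: 1, 1, 1, 1, 1, 1.
g_3(k) for k = 0…5: 1, -2, 4, -8, 16, -32.
First combine the last two factors: h(k) = Σ_j C(k,j)·g_2(j)·g_3(k−j) for k = 0…5: 1, -1, 1, -1, 1, -1.
c_5 = Σ_k C(5,k)·g_1(k)·h(5−k) = 1·1·(-1) + 5·4·1 + 10·12·(-1) + 10·24·1 + 5·24·(-1) = −1 + 20 − 120 + 240 − 120 = 19.

19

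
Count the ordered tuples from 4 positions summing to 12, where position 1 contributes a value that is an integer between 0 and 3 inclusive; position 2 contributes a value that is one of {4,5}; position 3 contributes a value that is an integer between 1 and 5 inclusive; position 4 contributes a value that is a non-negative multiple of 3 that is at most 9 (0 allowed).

14

The generating function for the choices is (1 + y + y² + y³)·(y⁴ + y⁵)·(y + y² + y³ + y⁴ + y⁵)·(1 + y³ + y⁶ + y⁹); the count is [y¹²].
(1 + y + y² + y³) has coefficients 1,1,1,1 for degrees 0…3.
(y⁴ + y⁵) has coefficients 0,0,0,0,1,1,0,0,0,0,0,0,0 for degrees 0…12.
Multiplying by (y + y² + y³ + y⁴ + y⁵) gives running coefficients 0,0,0,0,0,1,2,2,2,2,1,0,0 for degrees 0…12.
Finally multiplying by (1 + y³ + y⁶ + y⁹), the product of all factors after the first has coefficients 0,0,0,0,0,1,2,2,3,4,3,3,4 for degrees 0…12.
[y¹²] = 1·4 + 1·3 + 1·3 + 1·4 = 14.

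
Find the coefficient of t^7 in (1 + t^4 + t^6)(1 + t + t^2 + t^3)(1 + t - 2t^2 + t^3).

(1 + t^4 + t^6) has coefficients 1,0,0,0,1,0,1 for degrees 0…6.
(1 + t + t^2 + t^3) has coefficients 1,1,1,1,0,0,0,0 for degrees 0…7.
Finally multiplying by (1 + t - 2t^2 + t^3), the product of all factors after the first has coefficients 1,2,0,1,0,-1,1,0 for degrees 0…7.
[t^7] = 1·0 + 1·1 + 1·2 = 3.

3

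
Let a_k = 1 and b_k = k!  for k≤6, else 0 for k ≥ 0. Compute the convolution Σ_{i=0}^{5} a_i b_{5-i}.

154

This is [x^5] in the product of the two ordinary generating functions.
Σ = 1·120 + 1·24 + 1·6 + 1·2 + 1·1 + 1·1 = 154.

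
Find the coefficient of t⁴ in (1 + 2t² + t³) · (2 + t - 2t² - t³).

-3

(1 + 2t² + t³) has coefficients 1,0,2,1 for degrees 0…3.
(2 + t - 2t² - t³) has coefficients 2,1,-2,-1,0 for degrees 0…4.
[t⁴] = 1·0 + 2·(-2) + 1·1 = -3.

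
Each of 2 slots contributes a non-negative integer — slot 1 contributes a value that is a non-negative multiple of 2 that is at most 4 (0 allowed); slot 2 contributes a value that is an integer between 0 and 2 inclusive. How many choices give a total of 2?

The generating function for the choices is (1 + q^2 + q^4)·(1 + q + q^2); the count is [q^2].
(1 + q^2 + q^4) has coefficients 1,0,1 for degrees 0…2.
(1 + q + q^2) has coefficients 1,1,1 for degrees 0…2.
[q^2] = 1·1 + 1·1 = 2.

2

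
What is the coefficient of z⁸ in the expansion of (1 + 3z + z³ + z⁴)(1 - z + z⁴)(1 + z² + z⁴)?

(1 + 3z + z³ + z⁴) has coefficients 1,3,0,1,1 for degrees 0…4.
(1 - z + z⁴) has coefficients 1,-1,0,0,1,0,0,0,0 for degrees 0…8.
Finally multiplying by (1 + z² + z⁴), the product of all factors after the first has coefficients 1,-1,1,-1,2,-1,1,0,1 for degrees 0…8.
[z⁸] = 1·1 + 3·0 + 1·(-1) + 1·2 = 2.

2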